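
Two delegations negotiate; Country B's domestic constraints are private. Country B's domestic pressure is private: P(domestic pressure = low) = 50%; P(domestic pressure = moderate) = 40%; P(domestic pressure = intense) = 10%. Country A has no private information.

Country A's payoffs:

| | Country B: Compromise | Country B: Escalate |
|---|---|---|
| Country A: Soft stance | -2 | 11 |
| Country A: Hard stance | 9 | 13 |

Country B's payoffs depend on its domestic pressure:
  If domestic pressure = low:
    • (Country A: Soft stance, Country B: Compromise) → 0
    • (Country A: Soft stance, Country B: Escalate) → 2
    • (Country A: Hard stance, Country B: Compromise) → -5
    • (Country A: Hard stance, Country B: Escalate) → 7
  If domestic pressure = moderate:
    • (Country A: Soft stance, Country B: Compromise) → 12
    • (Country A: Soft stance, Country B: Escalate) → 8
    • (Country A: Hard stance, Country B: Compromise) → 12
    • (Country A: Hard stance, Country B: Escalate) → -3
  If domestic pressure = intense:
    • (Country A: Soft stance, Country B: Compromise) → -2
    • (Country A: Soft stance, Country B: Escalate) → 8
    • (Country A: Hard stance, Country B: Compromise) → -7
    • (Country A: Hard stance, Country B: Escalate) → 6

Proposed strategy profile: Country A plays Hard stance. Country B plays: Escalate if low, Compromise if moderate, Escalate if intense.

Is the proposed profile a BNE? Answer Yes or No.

Yes

Country A plays Hard stance: E[Hard stance] = 0.5·(13) + 0.4·(9) + 0.1·(13) = 11.4; E[Soft stance] = 5.8. Best-responding. ✓
Country B (domestic pressure low), facing Hard stance: Compromise gives -5, Escalate gives 7. Proposed Escalate is best. ✓
Country B (domestic pressure moderate), facing Hard stance: Compromise gives 12, Escalate gives -3. Proposed Compromise is best. ✓
Country B (domestic pressure intense), facing Hard stance: Compromise gives -7, Escalate gives 6. Proposed Escalate is best. ✓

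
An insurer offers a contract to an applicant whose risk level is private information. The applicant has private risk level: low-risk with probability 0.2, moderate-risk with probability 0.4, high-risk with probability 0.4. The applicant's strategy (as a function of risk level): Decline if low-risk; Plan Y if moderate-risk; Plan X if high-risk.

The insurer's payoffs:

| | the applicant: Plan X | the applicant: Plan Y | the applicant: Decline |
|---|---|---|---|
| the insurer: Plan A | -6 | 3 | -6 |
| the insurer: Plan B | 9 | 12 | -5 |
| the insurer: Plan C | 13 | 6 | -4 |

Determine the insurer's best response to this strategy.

Compute the insurer's expected payoff for each action, taking the expectation over the applicant's type.
E[Plan A] = 0.2·(-6) + 0.4·(3) + 0.4·(-6) = -2.4
E[Plan B] = 0.2·(-5) + 0.4·(12) + 0.4·(9) = 7.4
E[Plan C] = 0.2·(-4) + 0.4·(6) + 0.4·(13) = 6.8
Best response: Plan B (7.4 is the largest).

Plan B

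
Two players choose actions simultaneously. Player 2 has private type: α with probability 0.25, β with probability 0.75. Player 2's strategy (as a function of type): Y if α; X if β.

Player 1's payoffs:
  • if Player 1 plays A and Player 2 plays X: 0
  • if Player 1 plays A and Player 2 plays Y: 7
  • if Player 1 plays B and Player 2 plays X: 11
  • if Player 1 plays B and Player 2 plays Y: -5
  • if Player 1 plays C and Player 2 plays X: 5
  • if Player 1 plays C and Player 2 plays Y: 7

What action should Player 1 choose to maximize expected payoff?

B

E[A] = 0.25·(7) + 0.75·(0) = 1.75
E[B] = 0.25·(-5) + 0.75·(11) = 7
E[C] = 0.25·(7) + 0.75·(5) = 5.5
Best response: B (7 is the largest).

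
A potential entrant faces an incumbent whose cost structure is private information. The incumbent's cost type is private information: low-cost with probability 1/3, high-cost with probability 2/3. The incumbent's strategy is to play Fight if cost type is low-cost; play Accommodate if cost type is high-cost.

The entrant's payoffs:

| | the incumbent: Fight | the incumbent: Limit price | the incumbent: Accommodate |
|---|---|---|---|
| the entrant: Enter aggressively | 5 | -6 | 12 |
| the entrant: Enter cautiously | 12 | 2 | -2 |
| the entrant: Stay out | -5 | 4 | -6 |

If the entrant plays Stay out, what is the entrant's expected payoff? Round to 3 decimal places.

-5.667

E[Stay out] = 1/3·(-5) + 2/3·(-6) = (-5/3) + (-4) = -17/3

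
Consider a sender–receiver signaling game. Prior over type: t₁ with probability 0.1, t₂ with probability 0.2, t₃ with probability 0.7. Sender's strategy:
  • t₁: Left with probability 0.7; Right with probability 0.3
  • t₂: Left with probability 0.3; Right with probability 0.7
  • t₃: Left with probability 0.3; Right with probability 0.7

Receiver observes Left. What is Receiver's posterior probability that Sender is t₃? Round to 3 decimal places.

P(Left) = 0.1·0.7 + 0.2·0.3 + 0.7·0.3 = 0.34
P(t₃ | Left) = (0.7·0.3) / 0.34 = 0.21 / 0.34 = 0.617647

0.618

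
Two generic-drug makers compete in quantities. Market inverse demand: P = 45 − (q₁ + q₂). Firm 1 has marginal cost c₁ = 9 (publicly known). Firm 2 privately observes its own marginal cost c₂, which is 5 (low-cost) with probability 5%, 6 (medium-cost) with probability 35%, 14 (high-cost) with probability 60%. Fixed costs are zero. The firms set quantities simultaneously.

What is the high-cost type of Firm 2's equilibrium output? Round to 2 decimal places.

Type-c best response for Firm 2: q₂(c) = (45 − c)/2 − q₁/2.
Firm 1 maximizes expected profit; its first-order condition is 45 − 2q₁ − E[q₂] − 9 = 0.
Substituting E[q₂] and solving: E[c₂] = 10.75, so q₁ = (45 − 2·9 + 10.75)/3 = 12.5833.
q₂(high-cost) = (45 − 14 − 12.5833)/2 = 9.20833.

9.21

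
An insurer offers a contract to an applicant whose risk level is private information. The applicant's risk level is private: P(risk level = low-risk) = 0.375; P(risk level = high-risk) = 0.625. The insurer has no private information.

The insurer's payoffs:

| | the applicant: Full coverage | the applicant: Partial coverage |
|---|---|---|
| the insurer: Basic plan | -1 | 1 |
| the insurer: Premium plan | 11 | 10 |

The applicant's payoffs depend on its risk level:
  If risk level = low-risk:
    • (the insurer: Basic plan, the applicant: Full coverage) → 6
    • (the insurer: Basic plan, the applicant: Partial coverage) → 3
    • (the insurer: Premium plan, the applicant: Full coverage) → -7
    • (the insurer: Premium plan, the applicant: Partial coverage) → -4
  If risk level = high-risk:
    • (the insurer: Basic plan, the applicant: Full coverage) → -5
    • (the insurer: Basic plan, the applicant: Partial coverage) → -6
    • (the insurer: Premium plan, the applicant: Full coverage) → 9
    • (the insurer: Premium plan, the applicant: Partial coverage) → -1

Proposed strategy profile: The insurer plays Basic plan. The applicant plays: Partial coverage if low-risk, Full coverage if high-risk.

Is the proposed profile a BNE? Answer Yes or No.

A profile is a BNE iff every type of every player is best-responding given beliefs about the other side.
The insurer plays Basic plan: E[Basic plan] = 0.375·(1) + 0.625·(-1) = -0.25; E[Premium plan] = 10.625. Not best-responding. ✗
The applicant (risk level low-risk), facing Basic plan: Full coverage gives 6, Partial coverage gives 3. Proposed Partial coverage is not best — profitable deviation exists. ✗
The applicant (risk level high-risk), facing Basic plan: Full coverage gives -5, Partial coverage gives -6. Proposed Full coverage is best. ✓

No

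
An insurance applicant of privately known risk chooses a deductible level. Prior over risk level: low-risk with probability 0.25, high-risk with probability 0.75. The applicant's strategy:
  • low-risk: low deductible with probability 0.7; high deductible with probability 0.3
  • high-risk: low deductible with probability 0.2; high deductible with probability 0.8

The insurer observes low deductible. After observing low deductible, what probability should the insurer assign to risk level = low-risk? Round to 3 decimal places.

Apply Bayes' rule using the sender's strategy as the likelihood.
P(low deductible) = 0.25·0.7 + 0.75·0.2 = 0.325
P(low-risk | low deductible) = (0.25·0.7) / 0.325 = 0.175 / 0.325 = 0.538462

0.538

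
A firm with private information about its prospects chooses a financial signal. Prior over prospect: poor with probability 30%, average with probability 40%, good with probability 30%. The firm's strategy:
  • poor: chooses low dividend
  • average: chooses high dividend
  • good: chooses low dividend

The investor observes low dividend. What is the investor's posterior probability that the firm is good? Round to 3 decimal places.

0.500

P(low dividend) = 0.3·1 + 0.4·0 + 0.3·1 = 0.6
P(good | low dividend) = (0.3·1) / 0.6 = 0.3 / 0.6 = 0.5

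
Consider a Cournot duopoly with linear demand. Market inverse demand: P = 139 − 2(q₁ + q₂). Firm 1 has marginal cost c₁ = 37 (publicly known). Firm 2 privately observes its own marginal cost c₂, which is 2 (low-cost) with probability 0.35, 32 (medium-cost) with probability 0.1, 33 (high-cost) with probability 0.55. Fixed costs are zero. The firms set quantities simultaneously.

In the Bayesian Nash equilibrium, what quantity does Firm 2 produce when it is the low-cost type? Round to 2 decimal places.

Type-c best response for Firm 2: q₂(c) = (139 − c)/4 − q₁/2.
Firm 1 maximizes expected profit; its first-order condition is 139 − 4q₁ − 2E[q₂] − 37 = 0.
Substituting E[q₂] and solving: E[c₂] = 22.05, so q₁ = (139 − 2·37 + 22.05)/6 = 14.5083.
q₂(low-cost) = (139 − 2 − 2·14.5083)/4 = 26.9958.

27.00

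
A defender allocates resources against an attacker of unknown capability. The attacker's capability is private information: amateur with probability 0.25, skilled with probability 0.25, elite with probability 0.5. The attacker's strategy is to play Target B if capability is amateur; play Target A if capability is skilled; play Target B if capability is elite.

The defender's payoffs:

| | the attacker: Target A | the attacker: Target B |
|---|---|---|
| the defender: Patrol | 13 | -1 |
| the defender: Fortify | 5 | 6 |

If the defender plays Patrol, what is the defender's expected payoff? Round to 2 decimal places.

E[Patrol] = 0.25·(-1) + 0.25·13 + 0.5·(-1) = (-0.25) + 3.25 + (-0.5) = 2.5

2.50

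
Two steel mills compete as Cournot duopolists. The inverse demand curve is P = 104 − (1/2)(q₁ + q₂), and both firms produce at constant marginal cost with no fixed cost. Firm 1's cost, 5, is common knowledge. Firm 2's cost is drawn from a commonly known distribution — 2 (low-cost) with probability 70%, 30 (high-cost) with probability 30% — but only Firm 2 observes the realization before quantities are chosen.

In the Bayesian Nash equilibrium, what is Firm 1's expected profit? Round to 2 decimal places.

2422.08

Firm 2 with cost c maximizes (104 − (1/2)(q₁+q₂) − c)·q₂, giving q₂(c) = (104 − c − (1/2)q₁).
E[c₂] = 0.7·2 + 0.3·30 = 10.4
Firm 1's FOC against E[q₂] yields q₁ = (104 − 2·5 + E[c₂])/(3/2) = (104 − 10 + 10.4)/(3/2) = 69.6.
E[P] = 104 − (1/2)·(q₁ + E[q₂]) = 39.8; Firm 1's expected profit = (E[P] − 5)·q₁ = (39.8 − 5)·69.6 = 2422.08.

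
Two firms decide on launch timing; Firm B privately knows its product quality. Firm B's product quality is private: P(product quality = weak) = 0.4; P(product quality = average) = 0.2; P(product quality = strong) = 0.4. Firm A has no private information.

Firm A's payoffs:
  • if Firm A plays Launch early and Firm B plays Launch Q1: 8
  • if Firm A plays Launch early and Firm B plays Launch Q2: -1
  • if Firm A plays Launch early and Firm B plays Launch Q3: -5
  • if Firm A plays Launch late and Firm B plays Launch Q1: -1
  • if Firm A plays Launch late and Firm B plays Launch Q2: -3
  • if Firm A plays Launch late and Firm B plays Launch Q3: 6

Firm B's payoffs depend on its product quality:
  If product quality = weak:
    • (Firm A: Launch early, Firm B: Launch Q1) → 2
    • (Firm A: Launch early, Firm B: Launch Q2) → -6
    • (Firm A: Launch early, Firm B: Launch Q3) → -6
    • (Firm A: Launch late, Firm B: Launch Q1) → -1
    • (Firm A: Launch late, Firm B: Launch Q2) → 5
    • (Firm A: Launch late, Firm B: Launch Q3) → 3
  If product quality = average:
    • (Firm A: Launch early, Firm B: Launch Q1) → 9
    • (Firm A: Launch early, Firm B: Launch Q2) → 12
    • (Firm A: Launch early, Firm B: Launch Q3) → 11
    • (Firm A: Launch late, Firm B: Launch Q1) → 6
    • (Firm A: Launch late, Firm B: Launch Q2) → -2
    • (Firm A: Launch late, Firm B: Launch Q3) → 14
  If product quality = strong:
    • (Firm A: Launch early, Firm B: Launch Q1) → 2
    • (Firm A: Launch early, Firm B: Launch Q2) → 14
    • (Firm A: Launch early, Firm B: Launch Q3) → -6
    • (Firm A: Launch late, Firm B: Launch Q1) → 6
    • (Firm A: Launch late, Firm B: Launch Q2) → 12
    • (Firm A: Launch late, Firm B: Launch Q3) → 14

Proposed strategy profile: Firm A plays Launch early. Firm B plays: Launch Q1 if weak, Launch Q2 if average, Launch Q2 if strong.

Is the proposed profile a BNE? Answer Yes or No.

Firm A plays Launch early: E[Launch early] = 0.4·(8) + 0.2·(-1) + 0.4·(-1) = 2.6; E[Launch late] = -2.2. Best-responding. ✓
Firm B (product quality weak), facing Launch early: Launch Q1 gives 2, Launch Q2 gives -6, Launch Q3 gives -6. Proposed Launch Q1 is best. ✓
Firm B (product quality average), facing Launch early: Launch Q1 gives 9, Launch Q2 gives 12, Launch Q3 gives 11. Proposed Launch Q2 is best. ✓
Firm B (product quality strong), facing Launch early: Launch Q1 gives 2, Launch Q2 gives 14, Launch Q3 gives -6. Proposed Launch Q2 is best. ✓

Yes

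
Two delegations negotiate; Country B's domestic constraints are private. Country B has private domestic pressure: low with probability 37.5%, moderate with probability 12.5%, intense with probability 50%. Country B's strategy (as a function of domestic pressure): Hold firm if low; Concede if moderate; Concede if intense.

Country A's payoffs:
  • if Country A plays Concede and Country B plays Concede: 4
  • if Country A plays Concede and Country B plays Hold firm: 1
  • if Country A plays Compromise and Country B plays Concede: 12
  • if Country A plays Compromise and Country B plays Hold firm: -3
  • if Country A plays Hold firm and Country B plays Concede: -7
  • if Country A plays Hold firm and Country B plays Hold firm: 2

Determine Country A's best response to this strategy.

Compromise

E[Concede] = 0.375·(1) + 0.125·(4) + 0.5·(4) = 2.875
E[Compromise] = 0.375·(-3) + 0.125·(12) + 0.5·(12) = 6.375
E[Hold firm] = 0.375·(2) + 0.125·(-7) + 0.5·(-7) = -3.625
Best response: Compromise (6.375 is the largest).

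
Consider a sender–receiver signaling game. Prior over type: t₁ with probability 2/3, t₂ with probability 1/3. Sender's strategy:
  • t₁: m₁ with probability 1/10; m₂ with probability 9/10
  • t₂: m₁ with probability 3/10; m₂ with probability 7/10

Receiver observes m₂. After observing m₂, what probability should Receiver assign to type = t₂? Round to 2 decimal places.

0.28

P(m₂) = (2/3)·(9/10) + (1/3)·(7/10) = 5/6
P(t₂ | m₂) = ((1/3)·(7/10)) / (5/6) = (7/30) / (5/6) = 7/25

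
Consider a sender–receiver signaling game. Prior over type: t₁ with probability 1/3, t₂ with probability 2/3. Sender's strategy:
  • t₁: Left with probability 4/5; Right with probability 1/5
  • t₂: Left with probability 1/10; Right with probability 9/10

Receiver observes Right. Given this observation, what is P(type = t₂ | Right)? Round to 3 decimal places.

P(Right) = (1/3)·(1/5) + (2/3)·(9/10) = 2/3
P(t₂ | Right) = ((2/3)·(9/10)) / (2/3) = (3/5) / (2/3) = 9/10

0.900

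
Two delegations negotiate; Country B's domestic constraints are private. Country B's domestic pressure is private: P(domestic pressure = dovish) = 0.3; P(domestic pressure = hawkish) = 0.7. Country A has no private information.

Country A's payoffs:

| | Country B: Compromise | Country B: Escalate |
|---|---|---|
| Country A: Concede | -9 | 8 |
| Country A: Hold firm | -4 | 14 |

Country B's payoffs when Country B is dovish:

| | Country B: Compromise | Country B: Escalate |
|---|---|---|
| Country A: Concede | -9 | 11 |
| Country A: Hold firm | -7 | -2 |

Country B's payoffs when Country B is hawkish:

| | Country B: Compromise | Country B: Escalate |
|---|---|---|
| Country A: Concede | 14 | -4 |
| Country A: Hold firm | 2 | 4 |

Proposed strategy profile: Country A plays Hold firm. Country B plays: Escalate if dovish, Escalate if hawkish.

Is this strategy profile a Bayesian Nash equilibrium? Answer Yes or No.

Yes

Country A plays Hold firm: E[Hold firm] = 0.3·(14) + 0.7·(14) = 14; E[Concede] = 8. Best-responding. ✓
Country B (domestic pressure dovish), facing Hold firm: Compromise gives -7, Escalate gives -2. Proposed Escalate is best. ✓
Country B (domestic pressure hawkish), facing Hold firm: Compromise gives 2, Escalate gives 4. Proposed Escalate is best. ✓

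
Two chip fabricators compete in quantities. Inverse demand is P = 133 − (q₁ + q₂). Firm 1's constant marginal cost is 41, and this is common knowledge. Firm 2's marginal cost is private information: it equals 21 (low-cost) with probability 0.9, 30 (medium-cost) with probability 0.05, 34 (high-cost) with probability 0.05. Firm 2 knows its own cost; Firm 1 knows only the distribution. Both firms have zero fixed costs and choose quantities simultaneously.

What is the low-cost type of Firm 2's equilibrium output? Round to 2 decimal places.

Each type of Firm 2 best-responds to q₁; Firm 1 best-responds to the expected q₂ over Firm 2's types.
Firm 2 with cost c maximizes (133 − (q₁+q₂) − c)·q₂, giving q₂(c) = (133 − c − q₁)/2.
E[c₂] = 0.9·21 + 0.05·30 + 0.05·34 = 22.1
Firm 1's FOC against E[q₂] yields q₁ = (133 − 2·41 + E[c₂])/3 = (133 − 82 + 22.1)/3 = 24.3667.
q₂(low-cost) = (133 − 21 − 24.3667)/2 = 43.8167.

43.82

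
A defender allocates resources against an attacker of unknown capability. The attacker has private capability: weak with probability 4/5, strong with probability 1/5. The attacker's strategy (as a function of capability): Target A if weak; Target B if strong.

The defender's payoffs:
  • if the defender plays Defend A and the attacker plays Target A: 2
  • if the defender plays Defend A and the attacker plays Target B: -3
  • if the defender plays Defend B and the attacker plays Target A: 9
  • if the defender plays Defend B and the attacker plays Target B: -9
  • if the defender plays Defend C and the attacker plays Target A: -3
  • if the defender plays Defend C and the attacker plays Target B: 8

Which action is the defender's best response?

E[Defend A] = 4/5·(2) + 1/5·(-3) = 1
E[Defend B] = 4/5·(9) + 1/5·(-9) = 27/5
E[Defend C] = 4/5·(-3) + 1/5·(8) = -4/5
Best response: Defend B (27/5 is the largest).

Defend B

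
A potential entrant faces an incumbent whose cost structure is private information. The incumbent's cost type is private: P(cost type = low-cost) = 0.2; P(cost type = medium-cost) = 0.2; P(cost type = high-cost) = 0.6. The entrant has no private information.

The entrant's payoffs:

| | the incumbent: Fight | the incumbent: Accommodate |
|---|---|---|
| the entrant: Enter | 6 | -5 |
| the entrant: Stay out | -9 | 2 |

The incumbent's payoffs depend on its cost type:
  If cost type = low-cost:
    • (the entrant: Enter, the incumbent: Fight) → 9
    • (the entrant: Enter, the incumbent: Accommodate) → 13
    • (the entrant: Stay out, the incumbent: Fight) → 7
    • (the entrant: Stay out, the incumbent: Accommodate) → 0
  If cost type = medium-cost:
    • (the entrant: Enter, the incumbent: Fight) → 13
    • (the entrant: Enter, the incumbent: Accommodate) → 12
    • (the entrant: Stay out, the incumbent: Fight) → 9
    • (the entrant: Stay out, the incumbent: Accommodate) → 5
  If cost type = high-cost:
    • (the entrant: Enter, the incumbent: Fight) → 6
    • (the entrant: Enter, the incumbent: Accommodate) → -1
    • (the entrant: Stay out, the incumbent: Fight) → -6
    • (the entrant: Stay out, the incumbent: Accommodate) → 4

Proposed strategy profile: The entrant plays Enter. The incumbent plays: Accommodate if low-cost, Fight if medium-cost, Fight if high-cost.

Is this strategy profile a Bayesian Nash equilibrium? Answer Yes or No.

Yes

A profile is a BNE iff every type of every player is best-responding given beliefs about the other side.
The entrant plays Enter: E[Enter] = 0.2·(-5) + 0.2·(6) + 0.6·(6) = 3.8; E[Stay out] = -6.8. Best-responding. ✓
The incumbent (cost type low-cost), facing Enter: Fight gives 9, Accommodate gives 13. Proposed Accommodate is best. ✓
The incumbent (cost type medium-cost), facing Enter: Fight gives 13, Accommodate gives 12. Proposed Fight is best. ✓
The incumbent (cost type high-cost), facing Enter: Fight gives 6, Accommodate gives -1. Proposed Fight is best. ✓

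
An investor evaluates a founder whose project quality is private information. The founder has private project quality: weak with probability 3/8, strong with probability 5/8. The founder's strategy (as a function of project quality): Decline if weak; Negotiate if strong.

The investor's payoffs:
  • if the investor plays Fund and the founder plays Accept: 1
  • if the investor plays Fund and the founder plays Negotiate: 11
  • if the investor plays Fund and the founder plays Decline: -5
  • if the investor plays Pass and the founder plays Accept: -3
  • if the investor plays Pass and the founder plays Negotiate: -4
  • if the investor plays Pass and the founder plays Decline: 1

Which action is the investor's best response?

Fund

Compute the investor's expected payoff for each action, taking the expectation over the founder's type.
E[Fund] = 3/8·(-5) + 5/8·(11) = 5
E[Pass] = 3/8·(1) + 5/8·(-4) = -17/8
Best response: Fund (5 is the largest).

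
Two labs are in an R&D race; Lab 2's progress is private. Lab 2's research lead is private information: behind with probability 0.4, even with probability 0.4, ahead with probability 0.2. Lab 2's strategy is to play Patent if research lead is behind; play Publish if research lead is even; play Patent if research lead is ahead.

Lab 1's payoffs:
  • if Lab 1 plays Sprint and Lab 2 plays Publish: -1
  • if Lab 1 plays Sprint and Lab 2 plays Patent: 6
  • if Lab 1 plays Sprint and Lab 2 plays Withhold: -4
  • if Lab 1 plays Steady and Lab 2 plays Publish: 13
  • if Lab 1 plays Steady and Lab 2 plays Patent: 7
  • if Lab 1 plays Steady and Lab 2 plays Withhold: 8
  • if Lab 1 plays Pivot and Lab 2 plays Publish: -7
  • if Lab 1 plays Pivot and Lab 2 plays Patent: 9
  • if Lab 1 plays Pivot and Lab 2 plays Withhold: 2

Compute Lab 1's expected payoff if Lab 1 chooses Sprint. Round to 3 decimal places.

3.200

E[Sprint] = 0.4·6 + 0.4·(-1) + 0.2·6 = 2.4 + (-0.4) + 1.2 = 3.2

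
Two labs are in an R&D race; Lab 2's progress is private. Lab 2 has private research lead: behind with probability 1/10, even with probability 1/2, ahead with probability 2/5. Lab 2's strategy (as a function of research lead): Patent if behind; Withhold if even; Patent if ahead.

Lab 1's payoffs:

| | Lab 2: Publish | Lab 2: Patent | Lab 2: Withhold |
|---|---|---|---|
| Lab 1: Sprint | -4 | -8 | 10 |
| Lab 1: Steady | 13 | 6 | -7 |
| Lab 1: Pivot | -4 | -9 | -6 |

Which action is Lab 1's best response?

Compute Lab 1's expected payoff for each action, taking the expectation over Lab 2's type.
E[Sprint] = 1/10·(-8) + 1/2·(10) + 2/5·(-8) = 1
E[Steady] = 1/10·(6) + 1/2·(-7) + 2/5·(6) = -1/2
E[Pivot] = 1/10·(-9) + 1/2·(-6) + 2/5·(-9) = -15/2
Best response: Sprint (1 is the largest).

Sprint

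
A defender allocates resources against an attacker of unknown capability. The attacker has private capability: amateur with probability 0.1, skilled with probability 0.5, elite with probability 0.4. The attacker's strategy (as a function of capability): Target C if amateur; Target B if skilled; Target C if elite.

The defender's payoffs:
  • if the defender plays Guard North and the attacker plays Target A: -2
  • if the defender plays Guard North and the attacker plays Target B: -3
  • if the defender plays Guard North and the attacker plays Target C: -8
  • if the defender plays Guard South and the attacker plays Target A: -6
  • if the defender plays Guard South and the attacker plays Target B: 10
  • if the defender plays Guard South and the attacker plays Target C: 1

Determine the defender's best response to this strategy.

Compute the defender's expected payoff for each action, taking the expectation over the attacker's type.
E[Guard North] = 0.1·(-8) + 0.5·(-3) + 0.4·(-8) = -5.5
E[Guard South] = 0.1·(1) + 0.5·(10) + 0.4·(1) = 5.5
Best response: Guard South (5.5 is the largest).

Guard South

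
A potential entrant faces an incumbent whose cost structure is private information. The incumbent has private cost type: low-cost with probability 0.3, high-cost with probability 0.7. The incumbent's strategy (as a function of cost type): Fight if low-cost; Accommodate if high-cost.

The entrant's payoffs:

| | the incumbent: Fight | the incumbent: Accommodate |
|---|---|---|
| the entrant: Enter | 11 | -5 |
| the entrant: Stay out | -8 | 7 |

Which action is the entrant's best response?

Compute the entrant's expected payoff for each action, taking the expectation over the incumbent's type.
E[Enter] = 0.3·(11) + 0.7·(-5) = -0.2
E[Stay out] = 0.3·(-8) + 0.7·(7) = 2.5
Best response: Stay out (2.5 is the largest).

Stay out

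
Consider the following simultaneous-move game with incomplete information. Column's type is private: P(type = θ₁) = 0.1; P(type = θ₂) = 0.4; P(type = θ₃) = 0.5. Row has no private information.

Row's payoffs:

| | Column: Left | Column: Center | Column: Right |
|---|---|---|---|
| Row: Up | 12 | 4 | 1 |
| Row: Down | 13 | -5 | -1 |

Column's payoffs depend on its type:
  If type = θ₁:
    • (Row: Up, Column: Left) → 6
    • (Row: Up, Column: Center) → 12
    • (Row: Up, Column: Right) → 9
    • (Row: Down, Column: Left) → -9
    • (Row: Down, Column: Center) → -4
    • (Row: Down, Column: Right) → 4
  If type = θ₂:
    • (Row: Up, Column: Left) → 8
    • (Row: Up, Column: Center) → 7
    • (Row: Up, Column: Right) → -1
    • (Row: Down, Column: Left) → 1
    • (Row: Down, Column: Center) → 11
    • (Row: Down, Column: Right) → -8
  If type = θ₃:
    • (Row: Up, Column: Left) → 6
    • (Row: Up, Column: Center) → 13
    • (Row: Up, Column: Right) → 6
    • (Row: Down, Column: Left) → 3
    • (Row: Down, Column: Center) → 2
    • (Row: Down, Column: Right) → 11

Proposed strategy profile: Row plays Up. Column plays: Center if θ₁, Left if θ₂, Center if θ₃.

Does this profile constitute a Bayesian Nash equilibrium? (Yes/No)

Row plays Up: E[Up] = 0.1·(4) + 0.4·(12) + 0.5·(4) = 7.2; E[Down] = 2.2. Best-responding. ✓
Column (type θ₁), facing Up: Left gives 6, Center gives 12, Right gives 9. Proposed Center is best. ✓
Column (type θ₂), facing Up: Left gives 8, Center gives 7, Right gives -1. Proposed Left is best. ✓
Column (type θ₃), facing Up: Left gives 6, Center gives 13, Right gives 6. Proposed Center is best. ✓

Yes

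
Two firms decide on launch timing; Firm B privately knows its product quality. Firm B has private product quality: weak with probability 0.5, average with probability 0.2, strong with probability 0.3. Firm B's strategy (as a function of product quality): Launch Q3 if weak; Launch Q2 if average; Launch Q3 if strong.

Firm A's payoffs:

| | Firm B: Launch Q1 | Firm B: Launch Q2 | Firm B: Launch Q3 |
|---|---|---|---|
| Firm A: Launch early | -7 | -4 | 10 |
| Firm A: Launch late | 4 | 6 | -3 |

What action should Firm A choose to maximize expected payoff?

Launch early

E[Launch early] = 0.5·(10) + 0.2·(-4) + 0.3·(10) = 7.2
E[Launch late] = 0.5·(-3) + 0.2·(6) + 0.3·(-3) = -1.2
Best response: Launch early (7.2 is the largest).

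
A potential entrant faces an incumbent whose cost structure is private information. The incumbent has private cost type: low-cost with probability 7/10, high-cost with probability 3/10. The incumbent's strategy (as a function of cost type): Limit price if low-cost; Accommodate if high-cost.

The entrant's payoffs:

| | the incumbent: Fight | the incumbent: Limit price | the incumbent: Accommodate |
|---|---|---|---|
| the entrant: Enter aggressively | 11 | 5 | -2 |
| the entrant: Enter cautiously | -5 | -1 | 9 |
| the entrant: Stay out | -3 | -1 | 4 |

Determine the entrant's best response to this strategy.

Enter aggressively

E[Enter aggressively] = 7/10·(5) + 3/10·(-2) = 29/10
E[Enter cautiously] = 7/10·(-1) + 3/10·(9) = 2
E[Stay out] = 7/10·(-1) + 3/10·(4) = 1/2
Best response: Enter aggressively (29/10 is the largest).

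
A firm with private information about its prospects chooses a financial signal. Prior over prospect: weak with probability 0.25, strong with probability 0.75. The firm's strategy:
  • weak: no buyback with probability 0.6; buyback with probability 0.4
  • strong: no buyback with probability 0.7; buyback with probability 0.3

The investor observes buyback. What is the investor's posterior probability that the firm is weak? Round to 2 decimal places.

P(buyback) = 0.25·0.4 + 0.75·0.3 = 0.325
P(weak | buyback) = (0.25·0.4) / 0.325 = 0.1 / 0.325 = 0.307692

0.31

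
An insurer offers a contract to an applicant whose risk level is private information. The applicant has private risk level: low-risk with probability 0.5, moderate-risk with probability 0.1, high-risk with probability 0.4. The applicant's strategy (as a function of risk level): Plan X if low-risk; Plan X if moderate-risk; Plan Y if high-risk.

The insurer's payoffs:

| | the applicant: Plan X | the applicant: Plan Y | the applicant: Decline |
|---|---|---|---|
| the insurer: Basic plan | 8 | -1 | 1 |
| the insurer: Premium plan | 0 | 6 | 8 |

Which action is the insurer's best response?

Compute the insurer's expected payoff for each action, taking the expectation over the applicant's type.
E[Basic plan] = 0.5·(8) + 0.1·(8) + 0.4·(-1) = 4.4
E[Premium plan] = 0.5·(0) + 0.1·(0) + 0.4·(6) = 2.4
Best response: Basic plan (4.4 is the largest).

Basic plan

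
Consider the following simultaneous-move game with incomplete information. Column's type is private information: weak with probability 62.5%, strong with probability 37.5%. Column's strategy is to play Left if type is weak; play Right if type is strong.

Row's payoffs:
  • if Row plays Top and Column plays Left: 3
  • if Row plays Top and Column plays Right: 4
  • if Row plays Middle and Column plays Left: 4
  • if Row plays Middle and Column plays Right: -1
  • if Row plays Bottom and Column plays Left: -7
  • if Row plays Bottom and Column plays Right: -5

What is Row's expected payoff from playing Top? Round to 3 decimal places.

Take the expectation over Column's type, weighting each type's action by its prior probability.
E[Top] = 0.625·3 + 0.375·4 = 1.875 + 1.5 = 3.375

3.375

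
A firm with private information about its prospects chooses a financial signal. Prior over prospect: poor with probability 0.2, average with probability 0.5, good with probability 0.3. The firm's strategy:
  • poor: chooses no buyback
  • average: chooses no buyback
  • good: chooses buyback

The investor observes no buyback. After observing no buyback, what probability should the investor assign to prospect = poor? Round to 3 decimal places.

P(no buyback) = 0.2·1 + 0.5·1 + 0.3·0 = 0.7
P(poor | no buyback) = (0.2·1) / 0.7 = 0.2 / 0.7 = 0.285714

0.286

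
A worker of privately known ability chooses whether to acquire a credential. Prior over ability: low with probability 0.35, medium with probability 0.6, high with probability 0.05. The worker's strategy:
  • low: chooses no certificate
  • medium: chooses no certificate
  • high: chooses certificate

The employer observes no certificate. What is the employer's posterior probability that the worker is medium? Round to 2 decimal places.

Apply Bayes' rule using the sender's strategy as the likelihood.
P(no certificate) = 0.35·1 + 0.6·1 + 0.05·0 = 0.95
P(medium | no certificate) = (0.6·1) / 0.95 = 0.6 / 0.95 = 0.631579

0.63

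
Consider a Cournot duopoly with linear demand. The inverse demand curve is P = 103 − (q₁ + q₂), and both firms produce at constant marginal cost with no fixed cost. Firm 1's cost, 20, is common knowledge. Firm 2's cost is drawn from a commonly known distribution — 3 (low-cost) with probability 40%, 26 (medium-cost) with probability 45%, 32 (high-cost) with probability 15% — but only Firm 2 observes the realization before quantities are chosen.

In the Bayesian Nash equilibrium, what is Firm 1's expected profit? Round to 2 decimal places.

Each type of Firm 2 best-responds to q₁; Firm 1 best-responds to the expected q₂ over Firm 2's types.
Firm 2 with cost c maximizes (103 − (q₁+q₂) − c)·q₂, giving q₂(c) = (103 − c − q₁)/2.
E[c₂] = 0.4·3 + 0.45·26 + 0.15·32 = 17.7
Firm 1's FOC against E[q₂] yields q₁ = (103 − 2·20 + E[c₂])/3 = (103 − 40 + 17.7)/3 = 26.9.
E[P] = 103 − (q₁ + E[q₂]) = 46.9; Firm 1's expected profit = (E[P] − 20)·q₁ = (46.9 − 20)·26.9 = 723.61.

723.61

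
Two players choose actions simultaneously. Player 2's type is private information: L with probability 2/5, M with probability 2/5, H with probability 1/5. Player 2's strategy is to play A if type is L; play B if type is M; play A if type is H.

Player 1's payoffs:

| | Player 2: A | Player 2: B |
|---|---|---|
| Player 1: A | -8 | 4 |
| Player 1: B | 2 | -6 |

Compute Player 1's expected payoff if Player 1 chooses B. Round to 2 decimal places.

-1.20

Take the expectation over Player 2's type, weighting each type's action by its prior probability.
E[B] = 2/5·2 + 2/5·(-6) + 1/5·2 = 4/5 + (-12/5) + 2/5 = -6/5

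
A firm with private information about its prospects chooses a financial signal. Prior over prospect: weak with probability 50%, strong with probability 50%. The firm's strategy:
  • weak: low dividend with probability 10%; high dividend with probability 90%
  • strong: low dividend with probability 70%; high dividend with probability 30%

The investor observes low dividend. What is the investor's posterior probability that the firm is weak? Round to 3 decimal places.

0.125

Apply Bayes' rule using the sender's strategy as the likelihood.
P(low dividend) = 0.5·0.1 + 0.5·0.7 = 0.4
P(weak | low dividend) = (0.5·0.1) / 0.4 = 0.05 / 0.4 = 0.125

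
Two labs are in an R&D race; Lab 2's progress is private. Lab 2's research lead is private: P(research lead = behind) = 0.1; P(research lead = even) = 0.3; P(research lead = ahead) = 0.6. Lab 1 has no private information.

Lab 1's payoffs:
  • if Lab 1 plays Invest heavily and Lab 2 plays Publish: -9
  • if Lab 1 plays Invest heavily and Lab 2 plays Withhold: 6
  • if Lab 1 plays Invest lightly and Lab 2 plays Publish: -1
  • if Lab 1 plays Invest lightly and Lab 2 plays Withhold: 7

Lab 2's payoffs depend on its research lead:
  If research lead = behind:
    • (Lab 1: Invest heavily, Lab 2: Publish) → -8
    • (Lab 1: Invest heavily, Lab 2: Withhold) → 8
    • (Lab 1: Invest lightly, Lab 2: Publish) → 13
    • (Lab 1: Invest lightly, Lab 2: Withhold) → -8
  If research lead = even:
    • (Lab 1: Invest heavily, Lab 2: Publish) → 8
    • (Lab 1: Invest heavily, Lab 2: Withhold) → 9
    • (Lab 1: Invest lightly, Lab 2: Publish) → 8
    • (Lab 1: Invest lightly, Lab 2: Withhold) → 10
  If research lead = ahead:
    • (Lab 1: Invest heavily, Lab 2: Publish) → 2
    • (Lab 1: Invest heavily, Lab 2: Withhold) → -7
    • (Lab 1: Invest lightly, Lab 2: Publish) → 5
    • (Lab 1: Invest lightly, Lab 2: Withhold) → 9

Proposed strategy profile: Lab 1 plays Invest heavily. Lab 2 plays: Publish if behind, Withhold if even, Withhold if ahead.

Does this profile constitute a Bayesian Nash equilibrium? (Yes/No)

A profile is a BNE iff every type of every player is best-responding given beliefs about the other side.
Lab 1 plays Invest heavily: E[Invest heavily] = 0.1·(-9) + 0.3·(6) + 0.6·(6) = 4.5; E[Invest lightly] = 6.2. Not best-responding. ✗
Lab 2 (research lead behind), facing Invest heavily: Publish gives -8, Withhold gives 8. Proposed Publish is not best — profitable deviation exists. ✗
Lab 2 (research lead even), facing Invest heavily: Publish gives 8, Withhold gives 9. Proposed Withhold is best. ✓
Lab 2 (research lead ahead), facing Invest heavily: Publish gives 2, Withhold gives -7. Proposed Withhold is not best — profitable deviation exists. ✗

No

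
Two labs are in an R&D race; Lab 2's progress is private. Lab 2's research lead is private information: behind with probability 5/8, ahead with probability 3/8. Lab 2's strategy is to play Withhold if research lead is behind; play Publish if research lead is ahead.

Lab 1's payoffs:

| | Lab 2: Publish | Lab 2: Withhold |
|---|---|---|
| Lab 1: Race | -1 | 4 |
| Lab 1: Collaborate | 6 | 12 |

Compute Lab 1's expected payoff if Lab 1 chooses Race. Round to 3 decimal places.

2.125

Take the expectation over Lab 2's research lead, weighting each type's action by its prior probability.
E[Race] = 5/8·4 + 3/8·(-1) = 5/2 + (-3/8) = 17/8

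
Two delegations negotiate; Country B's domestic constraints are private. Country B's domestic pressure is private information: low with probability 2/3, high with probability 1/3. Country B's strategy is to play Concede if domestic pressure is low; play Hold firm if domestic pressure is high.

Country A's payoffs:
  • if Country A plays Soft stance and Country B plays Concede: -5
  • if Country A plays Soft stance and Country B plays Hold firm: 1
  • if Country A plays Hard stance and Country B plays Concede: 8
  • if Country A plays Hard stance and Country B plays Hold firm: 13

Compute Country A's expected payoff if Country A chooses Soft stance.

-3

E[Soft stance] = 2/3·(-5) + 1/3·1 = (-10/3) + 1/3 = -3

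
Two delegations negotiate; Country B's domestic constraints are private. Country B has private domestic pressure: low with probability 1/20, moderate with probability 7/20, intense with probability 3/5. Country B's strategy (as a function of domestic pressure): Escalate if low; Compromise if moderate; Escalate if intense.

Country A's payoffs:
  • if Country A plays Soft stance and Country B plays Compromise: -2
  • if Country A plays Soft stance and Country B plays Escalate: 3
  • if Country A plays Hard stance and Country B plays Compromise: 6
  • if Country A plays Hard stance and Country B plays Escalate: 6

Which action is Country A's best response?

E[Soft stance] = 1/20·(3) + 7/20·(-2) + 3/5·(3) = 5/4
E[Hard stance] = 1/20·(6) + 7/20·(6) + 3/5·(6) = 6
Best response: Hard stance (6 is the largest).

Hard stance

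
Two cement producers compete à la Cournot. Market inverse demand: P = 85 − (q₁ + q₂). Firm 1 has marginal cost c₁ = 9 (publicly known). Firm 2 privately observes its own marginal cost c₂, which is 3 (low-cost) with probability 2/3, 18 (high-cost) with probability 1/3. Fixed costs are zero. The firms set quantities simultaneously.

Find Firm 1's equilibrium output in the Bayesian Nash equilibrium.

Firm 2 with cost c maximizes (85 − (q₁+q₂) − c)·q₂, giving q₂(c) = (85 − c − q₁)/2.
E[c₂] = 2/3·3 + 1/3·18 = 8
Firm 1's FOC against E[q₂] yields q₁ = (85 − 2·9 + E[c₂])/3 = (85 − 18 + 8)/3 = 25.

25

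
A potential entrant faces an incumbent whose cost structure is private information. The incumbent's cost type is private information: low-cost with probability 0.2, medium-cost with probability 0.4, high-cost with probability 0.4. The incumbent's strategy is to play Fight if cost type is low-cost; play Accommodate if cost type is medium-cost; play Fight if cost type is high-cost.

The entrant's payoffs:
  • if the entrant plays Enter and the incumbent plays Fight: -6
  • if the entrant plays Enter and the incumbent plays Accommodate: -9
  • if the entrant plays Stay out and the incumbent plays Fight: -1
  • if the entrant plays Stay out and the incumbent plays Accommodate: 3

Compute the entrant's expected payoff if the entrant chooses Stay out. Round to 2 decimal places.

0.60

E[Stay out] = 0.2·(-1) + 0.4·3 + 0.4·(-1) = (-0.2) + 1.2 + (-0.4) = 0.6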